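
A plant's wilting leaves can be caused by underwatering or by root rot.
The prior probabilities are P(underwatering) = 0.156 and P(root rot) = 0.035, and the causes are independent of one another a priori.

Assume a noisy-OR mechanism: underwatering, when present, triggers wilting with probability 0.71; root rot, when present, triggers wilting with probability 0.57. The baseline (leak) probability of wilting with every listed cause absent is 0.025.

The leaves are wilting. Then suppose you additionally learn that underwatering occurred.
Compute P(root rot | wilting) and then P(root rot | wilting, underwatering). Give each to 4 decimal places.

P(root rot | wilting) ≈ 0.1461; P(root rot | wilting, underwatering) ≈ 0.0425

Under noisy-OR, P(wilting | causes) = 1 − (1−0.025)·∏(1−qᵢ) over the active causes.
P(wilting) = 0.025×0.844×0.965 + 0.58075×0.844×0.035 + 0.71725×0.156×0.965 + 0.878417×0.156×0.035 = 0.020362 + 0.017155 + 0.107975 + 0.004796 = 0.150288
Of this, 0.021951 comes from 0.017155 + 0.004796 (the root rot=true cases).
Hence the posterior is 0.021951/0.150288 ≈ 0.1461.

With the extra evidence:
P(wilting | underwatering) = 0.71725×0.965 + 0.878417×0.035 = 0.692146 + 0.030745 = 0.722891
Of this, 0.030745 comes from 0.878417×0.035 (the root rot=true cases).
P(root rot | wilting, underwatering) = 0.030745 / 0.722891 ≈ 0.0425
The drop from 0.1461 to 0.0425 is the explaining-away (discounting) effect.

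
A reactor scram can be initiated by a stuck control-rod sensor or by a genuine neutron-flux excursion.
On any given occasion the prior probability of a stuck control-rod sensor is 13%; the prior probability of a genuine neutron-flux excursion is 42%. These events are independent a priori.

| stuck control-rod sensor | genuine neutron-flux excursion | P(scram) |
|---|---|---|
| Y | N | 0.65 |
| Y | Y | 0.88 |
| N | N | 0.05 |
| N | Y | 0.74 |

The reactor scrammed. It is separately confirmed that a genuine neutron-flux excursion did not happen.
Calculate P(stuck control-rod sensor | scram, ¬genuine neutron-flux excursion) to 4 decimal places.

P(stuck control-rod sensor | scram, ¬genuine neutron-flux excursion) ≈ 0.6602

P(scram | ¬genuine neutron-flux excursion) = 0.05*0.87 + 0.65*0.13 = 0.043500 + 0.084500 = 0.128000
Of this, 0.084500 comes from 0.65*0.13 (the stuck control-rod sensor=true cases).
Hence the posterior is 0.084500/0.128000 ≈ 0.6602.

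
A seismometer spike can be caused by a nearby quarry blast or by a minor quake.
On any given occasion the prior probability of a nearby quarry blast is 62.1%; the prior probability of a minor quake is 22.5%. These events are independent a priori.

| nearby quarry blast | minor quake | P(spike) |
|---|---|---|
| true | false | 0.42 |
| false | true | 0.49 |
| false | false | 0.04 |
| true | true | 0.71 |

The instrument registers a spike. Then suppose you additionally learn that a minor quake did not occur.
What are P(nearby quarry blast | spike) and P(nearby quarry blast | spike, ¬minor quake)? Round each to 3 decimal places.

Sum P(spike|·) weighted by the priors over the 4 (nearby quarry blast, minor quake) configurations:
  P(spike) = 0.04·0.379·0.775 + 0.49·0.379·0.225 + 0.42·0.621·0.775 + 0.71·0.621·0.225
        = 0.011749 + 0.041785 + 0.202135 + 0.099205 = 0.354874
Keeping only the nearby quarry blast-present terms gives 0.301340, so
  P(nearby quarry blast | spike) = 0.301340 / 0.354874 ≈ 0.849

Now condition on the additional information:
Weight on nearby quarry blast=true, given the evidence: 0.42*0.621 = 0.260820
Denominator P(spike | ¬minor quake): 0.04*0.379 + 0.42*0.621 = 0.275980
Posterior = 0.260820 / 0.275980 ≈ 0.945

P(nearby quarry blast | spike) ≈ 0.849; P(nearby quarry blast | spike, ¬minor quake) ≈ 0.945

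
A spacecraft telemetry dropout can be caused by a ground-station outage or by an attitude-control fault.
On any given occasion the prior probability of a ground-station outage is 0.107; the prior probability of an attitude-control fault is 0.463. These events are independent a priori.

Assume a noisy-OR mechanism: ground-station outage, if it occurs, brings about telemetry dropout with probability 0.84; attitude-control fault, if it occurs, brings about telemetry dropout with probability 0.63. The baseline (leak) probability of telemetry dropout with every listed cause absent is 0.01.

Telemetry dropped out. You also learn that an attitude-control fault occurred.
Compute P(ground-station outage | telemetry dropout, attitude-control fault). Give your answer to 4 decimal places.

Under noisy-OR, P(telemetry dropout | causes) = 1 − (1−0.01)·∏(1−qᵢ) over the active causes.
P(telemetry dropout | attitude-control fault) = 0.6337·0.893 + 0.941392·0.107 = 0.565894 + 0.100729 = 0.666623
Of this, 0.100729 comes from 0.941392·0.107 (the ground-station outage=true cases).
Hence the posterior is 0.100729/0.666623 ≈ 0.1511.

P(ground-station outage | telemetry dropout, attitude-control fault) ≈ 0.1511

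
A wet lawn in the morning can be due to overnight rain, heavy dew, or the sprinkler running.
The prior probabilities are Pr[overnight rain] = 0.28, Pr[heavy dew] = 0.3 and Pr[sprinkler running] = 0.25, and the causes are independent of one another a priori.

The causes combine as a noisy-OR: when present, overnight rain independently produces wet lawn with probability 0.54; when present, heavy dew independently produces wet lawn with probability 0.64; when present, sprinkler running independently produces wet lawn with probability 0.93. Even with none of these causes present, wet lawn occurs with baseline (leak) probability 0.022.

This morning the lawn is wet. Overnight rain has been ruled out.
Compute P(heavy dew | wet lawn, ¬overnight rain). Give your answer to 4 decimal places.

Under noisy-OR, P(wet lawn | causes) = 1 − (1−0.022)·∏(1−qᵢ) over the active causes.
P(wet lawn | ¬overnight rain) = 0.022*0.7*0.75 + 0.93154*0.7*0.25 + 0.64792*0.3*0.75 + 0.975354*0.3*0.25 = 0.011550 + 0.163019 + 0.145782 + 0.073152 = 0.393503
Restricting to configurations with heavy dew present: 0.145782 + 0.073152 = 0.218934.
So P(heavy dew | wet lawn, ¬overnight rain) = 0.218934/0.393503 ≈ 0.5564.

P(heavy dew | wet lawn, ¬overnight rain) ≈ 0.5564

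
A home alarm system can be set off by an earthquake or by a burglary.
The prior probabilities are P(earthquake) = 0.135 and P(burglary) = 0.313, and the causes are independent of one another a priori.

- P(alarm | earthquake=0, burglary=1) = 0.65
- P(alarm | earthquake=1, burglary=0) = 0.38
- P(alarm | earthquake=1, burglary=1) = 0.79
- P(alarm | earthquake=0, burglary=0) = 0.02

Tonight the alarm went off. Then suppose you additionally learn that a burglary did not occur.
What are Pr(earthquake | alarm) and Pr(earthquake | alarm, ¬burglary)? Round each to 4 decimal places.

Pr(earthquake | alarm) ≈ 0.2675; Pr(earthquake | alarm, ¬burglary) ≈ 0.7478

P(alarm) = 0.02*0.865*0.687 + 0.65*0.865*0.313 + 0.38*0.135*0.687 + 0.79*0.135*0.313 = 0.011885 + 0.175984 + 0.035243 + 0.033381 = 0.256493
Of this, 0.068624 comes from 0.035243 + 0.033381 (the earthquake=true cases).
So P(earthquake | alarm) = 0.068624/0.256493 ≈ 0.2675.

With the extra evidence:
P(alarm | ¬burglary) = 0.02·0.865 + 0.38·0.135 = 0.017300 + 0.051300 = 0.068600
The earthquake-present share is 0.38·0.135 = 0.051300.
Hence the posterior is 0.051300/0.068600 ≈ 0.7478.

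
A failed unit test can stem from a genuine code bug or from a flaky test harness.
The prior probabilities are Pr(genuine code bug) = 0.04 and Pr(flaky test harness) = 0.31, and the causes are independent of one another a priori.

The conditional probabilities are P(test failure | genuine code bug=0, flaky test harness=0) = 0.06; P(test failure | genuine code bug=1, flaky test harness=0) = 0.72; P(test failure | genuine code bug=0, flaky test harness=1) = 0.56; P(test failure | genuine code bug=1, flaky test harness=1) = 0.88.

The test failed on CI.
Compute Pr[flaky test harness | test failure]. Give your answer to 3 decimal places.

Pr[flaky test harness | test failure] ≈ 0.749

Weight on flaky test harness=true, given the evidence: 0.166656 + 0.010912 = 0.177568
Normalizer over all consistent configurations: 0.06×0.96×0.69 + 0.56×0.96×0.31 + 0.72×0.04×0.69 + 0.88×0.04×0.31 = 0.237184
P(flaky test harness | test failure) = 0.177568/0.237184 ≈ 0.749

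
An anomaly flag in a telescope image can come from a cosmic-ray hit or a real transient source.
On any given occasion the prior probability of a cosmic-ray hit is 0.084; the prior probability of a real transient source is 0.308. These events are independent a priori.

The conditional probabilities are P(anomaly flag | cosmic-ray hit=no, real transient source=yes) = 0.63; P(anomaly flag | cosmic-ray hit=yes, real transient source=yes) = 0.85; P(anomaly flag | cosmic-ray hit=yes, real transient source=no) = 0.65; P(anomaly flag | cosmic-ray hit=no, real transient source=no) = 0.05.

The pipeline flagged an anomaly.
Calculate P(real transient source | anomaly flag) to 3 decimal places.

P(real transient source | anomaly flag) ≈ 0.742

P(anomaly flag) = 0.05*0.916*0.692 + 0.63*0.916*0.308 + 0.65*0.084*0.692 + 0.85*0.084*0.308 = 0.031694 + 0.177741 + 0.037783 + 0.021991 = 0.269209
The real transient source-present share is 0.177741 + 0.021991 = 0.199732.
So P(real transient source | anomaly flag) = 0.199732/0.269209 ≈ 0.742.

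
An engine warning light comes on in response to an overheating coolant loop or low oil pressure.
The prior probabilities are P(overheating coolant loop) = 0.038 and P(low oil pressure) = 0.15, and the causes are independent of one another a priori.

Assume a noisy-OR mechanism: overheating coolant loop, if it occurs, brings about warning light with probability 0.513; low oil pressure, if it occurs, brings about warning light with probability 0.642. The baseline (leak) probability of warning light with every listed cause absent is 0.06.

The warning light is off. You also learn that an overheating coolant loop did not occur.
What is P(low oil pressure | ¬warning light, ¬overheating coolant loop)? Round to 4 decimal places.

Under noisy-OR, P(warning light | causes) = 1 − (1−0.06)·∏(1−qᵢ) over the active causes.
P(¬warning light | ¬overheating coolant loop) = 0.94·0.85 + 0.33652·0.15 = 0.799000 + 0.050478 = 0.849478
Restricting to configurations with low oil pressure present: 0.33652·0.15 = 0.050478.
Hence the posterior is 0.050478/0.849478 ≈ 0.0594.

P(low oil pressure | ¬warning light, ¬overheating coolant loop) ≈ 0.0594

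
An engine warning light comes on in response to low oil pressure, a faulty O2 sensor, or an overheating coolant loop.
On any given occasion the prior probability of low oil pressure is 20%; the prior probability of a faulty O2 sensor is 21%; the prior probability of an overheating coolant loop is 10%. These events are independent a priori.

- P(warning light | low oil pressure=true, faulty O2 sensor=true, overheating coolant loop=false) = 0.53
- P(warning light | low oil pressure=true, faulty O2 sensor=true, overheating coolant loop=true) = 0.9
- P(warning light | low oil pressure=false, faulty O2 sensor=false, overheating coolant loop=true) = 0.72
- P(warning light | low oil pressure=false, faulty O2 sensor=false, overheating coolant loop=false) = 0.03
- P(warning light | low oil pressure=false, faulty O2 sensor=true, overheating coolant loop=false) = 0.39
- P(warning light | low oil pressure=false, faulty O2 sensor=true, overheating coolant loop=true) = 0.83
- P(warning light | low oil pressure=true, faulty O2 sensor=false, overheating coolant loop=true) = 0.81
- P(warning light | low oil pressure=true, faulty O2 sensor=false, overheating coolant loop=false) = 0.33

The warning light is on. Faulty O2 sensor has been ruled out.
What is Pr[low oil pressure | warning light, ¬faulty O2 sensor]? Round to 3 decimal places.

Sum P(warning light|·) weighted by the priors over the 4 (low oil pressure, overheating coolant loop) configurations:
  P(warning light | ¬faulty O2 sensor) = 0.03*0.8*0.9 + 0.72*0.8*0.1 + 0.33*0.2*0.9 + 0.81*0.2*0.1
        = 0.021600 + 0.057600 + 0.059400 + 0.016200 = 0.154800
Configurations with low oil pressure contribute 0.075600, so
  P(low oil pressure | warning light, ¬faulty O2 sensor) = 0.075600 / 0.154800 ≈ 0.488

Pr[low oil pressure | warning light, ¬faulty O2 sensor] ≈ 0.488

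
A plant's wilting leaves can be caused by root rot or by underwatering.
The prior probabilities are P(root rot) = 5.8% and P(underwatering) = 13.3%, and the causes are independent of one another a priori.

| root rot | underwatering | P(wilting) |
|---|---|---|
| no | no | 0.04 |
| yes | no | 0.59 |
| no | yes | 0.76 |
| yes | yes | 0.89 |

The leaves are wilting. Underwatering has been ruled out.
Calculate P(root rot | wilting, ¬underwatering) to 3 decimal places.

P(wilting | ¬underwatering) = 0.04*0.942 + 0.59*0.058 = 0.037680 + 0.034220 = 0.071900
The root rot-present share is 0.59*0.058 = 0.034220.
P(root rot | wilting, ¬underwatering) = 0.034220 / 0.071900 ≈ 0.476

P(root rot | wilting, ¬underwatering) ≈ 0.476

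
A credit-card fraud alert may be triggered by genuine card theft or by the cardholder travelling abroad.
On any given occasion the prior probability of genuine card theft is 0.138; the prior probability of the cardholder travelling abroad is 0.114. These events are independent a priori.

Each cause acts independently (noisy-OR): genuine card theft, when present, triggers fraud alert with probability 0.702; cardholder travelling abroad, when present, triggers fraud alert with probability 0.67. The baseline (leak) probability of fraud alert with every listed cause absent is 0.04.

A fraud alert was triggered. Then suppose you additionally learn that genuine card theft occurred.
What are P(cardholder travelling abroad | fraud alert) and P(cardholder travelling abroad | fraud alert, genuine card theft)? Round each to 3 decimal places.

Under noisy-OR, P(fraud alert | causes) = 1 − (1−0.04)·∏(1−qᵢ) over the active causes.
Sum P(fraud alert|·) weighted by the priors over the 4 (genuine card theft, cardholder travelling abroad) configurations:
  P(fraud alert) = 0.04·0.862·0.886 + 0.6832·0.862·0.114 + 0.71392·0.138·0.886 + 0.905594·0.138·0.114
        = 0.030549 + 0.067137 + 0.087290 + 0.014247 = 0.199223
The terms with cardholder travelling abroad present sum to 0.081384, so
  P(cardholder travelling abroad | fraud alert) = 0.081384 / 0.199223 ≈ 0.409

Now also conditioning on genuine card theft=true:
Enumerate both values of cardholder travelling abroad and weight by the priors:
  P(fraud alert | genuine card theft) = 0.71392·0.886 + 0.905594·0.114
        = 0.632533 + 0.103238 = 0.735771
Configurations with cardholder travelling abroad contribute 0.103238, so
  P(cardholder travelling abroad | fraud alert, genuine card theft) = 0.103238 / 0.735771 ≈ 0.140

P(cardholder travelling abroad | fraud alert) ≈ 0.409; P(cardholder travelling abroad | fraud alert, genuine card theft) ≈ 0.140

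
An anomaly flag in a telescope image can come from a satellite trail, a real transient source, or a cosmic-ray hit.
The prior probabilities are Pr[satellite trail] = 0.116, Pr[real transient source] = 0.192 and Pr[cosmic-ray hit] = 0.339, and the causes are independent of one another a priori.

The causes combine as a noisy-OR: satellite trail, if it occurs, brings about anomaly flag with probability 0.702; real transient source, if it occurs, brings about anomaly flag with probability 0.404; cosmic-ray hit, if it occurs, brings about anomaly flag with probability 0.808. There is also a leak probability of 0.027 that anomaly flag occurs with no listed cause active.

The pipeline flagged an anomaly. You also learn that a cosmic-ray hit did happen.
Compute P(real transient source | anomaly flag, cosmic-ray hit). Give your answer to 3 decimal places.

P(real transient source | anomaly flag, cosmic-ray hit) ≈ 0.205

Under noisy-OR, P(anomaly flag | causes) = 1 − (1−0.027)·∏(1−qᵢ) over the active causes.
Numerator (weight on configurations with real transient source): 0.150830 + 0.021533 = 0.172363
The normalizing constant is 0.813184×0.884×0.808 + 0.888658×0.884×0.192 + 0.944329×0.116×0.808 + 0.96682×0.116×0.192 = 0.841708
P(real transient source | anomaly flag, cosmic-ray hit) = 0.172363/0.841708 ≈ 0.205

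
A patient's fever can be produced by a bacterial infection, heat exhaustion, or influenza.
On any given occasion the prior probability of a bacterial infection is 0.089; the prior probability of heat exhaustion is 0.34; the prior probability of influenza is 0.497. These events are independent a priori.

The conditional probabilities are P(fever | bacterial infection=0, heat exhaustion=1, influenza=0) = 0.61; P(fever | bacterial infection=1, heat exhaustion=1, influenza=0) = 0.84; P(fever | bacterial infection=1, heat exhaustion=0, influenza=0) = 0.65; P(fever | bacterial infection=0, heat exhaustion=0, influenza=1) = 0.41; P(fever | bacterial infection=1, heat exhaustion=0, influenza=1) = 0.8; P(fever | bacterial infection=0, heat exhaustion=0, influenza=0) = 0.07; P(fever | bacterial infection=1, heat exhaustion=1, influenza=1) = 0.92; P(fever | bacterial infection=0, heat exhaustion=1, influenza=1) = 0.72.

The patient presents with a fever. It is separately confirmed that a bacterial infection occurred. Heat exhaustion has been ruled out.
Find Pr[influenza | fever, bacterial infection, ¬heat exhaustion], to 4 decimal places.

P(fever | bacterial infection, ¬heat exhaustion) = 0.65×0.503 + 0.8×0.497 = 0.326950 + 0.397600 = 0.724550
The influenza-present share is 0.8×0.497 = 0.397600.
So P(influenza | fever, bacterial infection, ¬heat exhaustion) = 0.397600/0.724550 ≈ 0.5488.

Pr[influenza | fever, bacterial infection, ¬heat exhaustion] ≈ 0.5488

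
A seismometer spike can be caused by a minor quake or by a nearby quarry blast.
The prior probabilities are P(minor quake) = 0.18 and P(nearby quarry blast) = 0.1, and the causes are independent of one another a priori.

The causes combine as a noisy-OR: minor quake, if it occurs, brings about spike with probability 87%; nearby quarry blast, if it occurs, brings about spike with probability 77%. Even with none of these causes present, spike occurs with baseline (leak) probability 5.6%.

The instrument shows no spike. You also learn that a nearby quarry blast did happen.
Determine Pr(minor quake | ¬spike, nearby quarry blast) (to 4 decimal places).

Pr(minor quake | ¬spike, nearby quarry blast) ≈ 0.0277

Under noisy-OR, P(spike | causes) = 1 − (1−0.056)·∏(1−qᵢ) over the active causes.
Numerator (weight on configurations with minor quake): 0.028226×0.18 = 0.005081
Normalizer over all consistent configurations: 0.21712×0.82 + 0.028226×0.18 = 0.183119
P(minor quake | ¬spike, nearby quarry blast) = 0.005081/0.183119 ≈ 0.0277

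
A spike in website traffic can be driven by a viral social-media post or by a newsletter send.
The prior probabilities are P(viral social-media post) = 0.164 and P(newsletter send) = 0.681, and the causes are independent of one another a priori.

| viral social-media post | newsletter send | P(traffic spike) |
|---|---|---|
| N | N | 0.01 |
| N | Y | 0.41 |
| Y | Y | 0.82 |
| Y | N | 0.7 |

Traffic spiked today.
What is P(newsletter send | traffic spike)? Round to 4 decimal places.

P(newsletter send | traffic spike) ≈ 0.8922

Enumerate the 4 (viral social-media post, newsletter send) configurations and weight by the priors:
  P(traffic spike) = 0.01·0.836·0.319 + 0.41·0.836·0.681 + 0.7·0.164·0.319 + 0.82·0.164·0.681
        = 0.002667 + 0.233420 + 0.036621 + 0.091581 = 0.364289
The terms with newsletter send present sum to 0.325001, so
  P(newsletter send | traffic spike) = 0.325001 / 0.364289 ≈ 0.8922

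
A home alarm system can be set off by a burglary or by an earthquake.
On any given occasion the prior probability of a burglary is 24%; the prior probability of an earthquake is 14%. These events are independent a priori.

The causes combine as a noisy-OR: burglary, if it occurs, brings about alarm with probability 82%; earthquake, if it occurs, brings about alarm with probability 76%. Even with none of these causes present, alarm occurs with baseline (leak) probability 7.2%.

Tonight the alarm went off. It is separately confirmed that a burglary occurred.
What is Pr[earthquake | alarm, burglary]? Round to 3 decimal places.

Under noisy-OR, P(alarm | causes) = 1 − (1−0.072)·∏(1−qᵢ) over the active causes.
Numerator (weight on configurations with earthquake): 0.95991*0.14 = 0.134387
Denominator P(alarm | burglary): 0.83296*0.86 + 0.95991*0.14 = 0.850733
P(earthquake | alarm, burglary) = 0.134387/0.850733 ≈ 0.158

Pr[earthquake | alarm, burglary] ≈ 0.158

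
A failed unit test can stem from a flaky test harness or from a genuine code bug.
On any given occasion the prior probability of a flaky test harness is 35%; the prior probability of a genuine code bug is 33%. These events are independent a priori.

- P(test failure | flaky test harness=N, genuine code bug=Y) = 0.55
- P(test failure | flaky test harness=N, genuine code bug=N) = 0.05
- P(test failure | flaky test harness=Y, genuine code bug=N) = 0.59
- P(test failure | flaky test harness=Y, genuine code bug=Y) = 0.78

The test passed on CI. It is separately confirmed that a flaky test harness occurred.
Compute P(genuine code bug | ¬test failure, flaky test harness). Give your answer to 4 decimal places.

For the numerator, keep only genuine code bug=true terms: 0.22*0.33 = 0.072600
Denominator P(¬test failure | flaky test harness): 0.41*0.67 + 0.22*0.33 = 0.347300
P(genuine code bug | ¬test failure, flaky test harness) = 0.072600/0.347300 ≈ 0.2090

P(genuine code bug | ¬test failure, flaky test harness) ≈ 0.2090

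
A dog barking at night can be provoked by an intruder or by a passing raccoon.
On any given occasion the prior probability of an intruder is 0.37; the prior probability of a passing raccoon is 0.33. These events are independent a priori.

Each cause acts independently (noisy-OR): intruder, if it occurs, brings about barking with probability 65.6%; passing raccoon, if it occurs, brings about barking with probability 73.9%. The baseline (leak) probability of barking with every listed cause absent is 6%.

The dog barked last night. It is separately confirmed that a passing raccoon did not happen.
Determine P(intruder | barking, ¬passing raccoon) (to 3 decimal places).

P(intruder | barking, ¬passing raccoon) ≈ 0.869

Under noisy-OR, P(barking | causes) = 1 − (1−0.06)·∏(1−qᵢ) over the active causes.
For the numerator, keep only intruder=true terms: 0.67664·0.37 = 0.250357
The normalizing constant is 0.06·0.63 + 0.67664·0.37 = 0.288157
P(intruder | barking, ¬passing raccoon) = 0.250357/0.288157 ≈ 0.869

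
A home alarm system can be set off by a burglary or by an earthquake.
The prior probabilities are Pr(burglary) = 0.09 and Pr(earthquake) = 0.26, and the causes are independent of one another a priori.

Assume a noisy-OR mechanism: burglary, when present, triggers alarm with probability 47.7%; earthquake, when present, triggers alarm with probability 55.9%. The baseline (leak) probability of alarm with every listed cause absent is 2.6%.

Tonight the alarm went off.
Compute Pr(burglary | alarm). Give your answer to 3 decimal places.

Pr(burglary | alarm) ≈ 0.250

Under noisy-OR, P(alarm | causes) = 1 − (1−0.026)·∏(1−qᵢ) over the active causes.
Weight on burglary=true, given the evidence: 0.032674 + 0.018143 = 0.050817
Normalizer over all consistent configurations: 0.026×0.91×0.74 + 0.570466×0.91×0.26 + 0.490598×0.09×0.74 + 0.775354×0.09×0.26 = 0.203297
Posterior = 0.050817 / 0.203297 ≈ 0.250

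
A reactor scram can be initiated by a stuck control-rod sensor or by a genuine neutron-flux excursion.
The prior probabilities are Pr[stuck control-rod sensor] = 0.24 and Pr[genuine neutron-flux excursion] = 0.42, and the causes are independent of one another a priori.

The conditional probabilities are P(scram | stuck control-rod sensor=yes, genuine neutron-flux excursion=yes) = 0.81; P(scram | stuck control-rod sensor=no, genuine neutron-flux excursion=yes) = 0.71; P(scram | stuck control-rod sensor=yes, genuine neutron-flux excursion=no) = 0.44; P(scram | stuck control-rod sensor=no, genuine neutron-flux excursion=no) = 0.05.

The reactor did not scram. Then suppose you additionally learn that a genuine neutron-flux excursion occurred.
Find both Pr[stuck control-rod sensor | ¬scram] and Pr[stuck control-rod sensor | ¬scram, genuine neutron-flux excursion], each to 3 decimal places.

Pr[stuck control-rod sensor | ¬scram] ≈ 0.160; Pr[stuck control-rod sensor | ¬scram, genuine neutron-flux excursion] ≈ 0.171

By total probability over the 4 (stuck control-rod sensor, genuine neutron-flux excursion) configurations:
  P(¬scram) = 0.95×0.76×0.58 + 0.29×0.76×0.42 + 0.56×0.24×0.58 + 0.19×0.24×0.42
        = 0.418760 + 0.092568 + 0.077952 + 0.019152 = 0.608432
The terms with stuck control-rod sensor present sum to 0.097104, so
  P(stuck control-rod sensor | ¬scram) = 0.097104 / 0.608432 ≈ 0.160

With the extra evidence:
For the numerator, keep only stuck control-rod sensor=true terms: 0.19*0.24 = 0.045600
Normalizer over all consistent configurations: 0.29*0.76 + 0.19*0.24 = 0.266000
Posterior = 0.045600 / 0.266000 ≈ 0.171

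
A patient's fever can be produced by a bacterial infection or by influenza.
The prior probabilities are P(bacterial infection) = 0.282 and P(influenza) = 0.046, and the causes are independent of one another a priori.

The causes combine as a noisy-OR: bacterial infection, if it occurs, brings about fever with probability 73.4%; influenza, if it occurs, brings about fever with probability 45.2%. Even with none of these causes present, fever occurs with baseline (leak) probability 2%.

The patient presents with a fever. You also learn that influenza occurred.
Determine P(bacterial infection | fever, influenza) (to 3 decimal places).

Under noisy-OR, P(fever | causes) = 1 − (1−0.02)·∏(1−qᵢ) over the active causes.
Enumerate both values of bacterial infection and weight by the priors:
  P(fever | influenza) = 0.46296×0.718 + 0.857147×0.282
        = 0.332405 + 0.241715 = 0.574120
Keeping only the bacterial infection-present terms gives 0.241715, so
  P(bacterial infection | fever, influenza) = 0.241715 / 0.574120 ≈ 0.421

P(bacterial infection | fever, influenza) ≈ 0.421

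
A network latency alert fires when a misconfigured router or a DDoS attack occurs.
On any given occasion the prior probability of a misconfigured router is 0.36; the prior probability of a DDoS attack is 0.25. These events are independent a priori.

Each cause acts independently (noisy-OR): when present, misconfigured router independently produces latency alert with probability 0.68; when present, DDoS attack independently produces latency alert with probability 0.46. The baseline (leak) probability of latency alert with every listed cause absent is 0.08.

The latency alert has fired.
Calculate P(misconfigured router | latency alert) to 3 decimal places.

Under noisy-OR, P(latency alert | causes) = 1 − (1−0.08)·∏(1−qᵢ) over the active causes.
Enumerate the 4 (misconfigured router, DDoS attack) configurations and weight by the priors:
  P(latency alert) = 0.08×0.64×0.75 + 0.5032×0.64×0.25 + 0.7056×0.36×0.75 + 0.841024×0.36×0.25
        = 0.038400 + 0.080512 + 0.190512 + 0.075692 = 0.385116
Configurations with misconfigured router contribute 0.266204, so
  P(misconfigured router | latency alert) = 0.266204 / 0.385116 ≈ 0.691

P(misconfigured router | latency alert) ≈ 0.691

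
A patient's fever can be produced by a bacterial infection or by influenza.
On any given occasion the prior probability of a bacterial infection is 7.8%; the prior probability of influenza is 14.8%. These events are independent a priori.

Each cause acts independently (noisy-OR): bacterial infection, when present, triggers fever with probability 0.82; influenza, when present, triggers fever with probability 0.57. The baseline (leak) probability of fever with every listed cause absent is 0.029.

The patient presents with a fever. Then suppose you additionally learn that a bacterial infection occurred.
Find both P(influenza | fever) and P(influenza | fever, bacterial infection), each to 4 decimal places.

P(influenza | fever) ≈ 0.5374; P(influenza | fever, bacterial infection) ≈ 0.1630

Under noisy-OR, P(fever | causes) = 1 − (1−0.029)·∏(1−qᵢ) over the active causes.
Numerator (weight on configurations with influenza): 0.079482 + 0.010676 = 0.090158
Denominator P(fever): 0.029·0.922·0.852 + 0.58247·0.922·0.148 + 0.82522·0.078·0.852 + 0.924845·0.078·0.148 = 0.167780
Posterior = 0.090158 / 0.167780 ≈ 0.5374

With the extra evidence:
For the numerator, keep only influenza=true terms: 0.924845×0.148 = 0.136877
The normalizing constant is 0.82522×0.852 + 0.924845×0.148 = 0.839964
Posterior = 0.136877 / 0.839964 ≈ 0.1630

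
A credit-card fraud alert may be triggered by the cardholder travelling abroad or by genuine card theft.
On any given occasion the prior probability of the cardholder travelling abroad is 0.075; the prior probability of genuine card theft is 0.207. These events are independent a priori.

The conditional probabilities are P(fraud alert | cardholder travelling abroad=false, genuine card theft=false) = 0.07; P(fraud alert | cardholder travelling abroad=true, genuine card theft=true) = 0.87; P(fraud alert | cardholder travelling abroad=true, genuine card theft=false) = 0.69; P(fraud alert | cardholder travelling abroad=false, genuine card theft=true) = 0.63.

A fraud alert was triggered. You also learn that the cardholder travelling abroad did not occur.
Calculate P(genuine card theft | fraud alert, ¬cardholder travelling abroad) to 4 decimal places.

P(genuine card theft | fraud alert, ¬cardholder travelling abroad) ≈ 0.7014

P(fraud alert | ¬cardholder travelling abroad) = 0.07*0.793 + 0.63*0.207 = 0.055510 + 0.130410 = 0.185920
Restricting to configurations with genuine card theft present: 0.63*0.207 = 0.130410.
P(genuine card theft | fraud alert, ¬cardholder travelling abroad) = 0.130410 / 0.185920 ≈ 0.7014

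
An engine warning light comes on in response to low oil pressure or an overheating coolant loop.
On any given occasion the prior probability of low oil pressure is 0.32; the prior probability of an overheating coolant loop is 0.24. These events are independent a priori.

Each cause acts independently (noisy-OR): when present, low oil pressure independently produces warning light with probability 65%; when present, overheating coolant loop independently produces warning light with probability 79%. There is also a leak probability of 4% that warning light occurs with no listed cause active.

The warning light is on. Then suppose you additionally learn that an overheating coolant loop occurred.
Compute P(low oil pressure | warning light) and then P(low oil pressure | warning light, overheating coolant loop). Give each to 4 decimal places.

P(low oil pressure | warning light) ≈ 0.6067; P(low oil pressure | warning light, overheating coolant loop) ≈ 0.3539

Under noisy-OR, P(warning light | causes) = 1 − (1−0.04)·∏(1−qᵢ) over the active causes.
Numerator (weight on configurations with low oil pressure): 0.161485 + 0.071381 = 0.232866
Denominator P(warning light): 0.04×0.68×0.76 + 0.7984×0.68×0.24 + 0.664×0.32×0.76 + 0.92944×0.32×0.24 = 0.383837
Posterior = 0.232866 / 0.383837 ≈ 0.6067

Now also conditioning on overheating coolant loop=true:
Sum P(warning light|·) weighted by the priors over both values of low oil pressure:
  P(warning light | overheating coolant loop) = 0.7984×0.68 + 0.92944×0.32
        = 0.542912 + 0.297421 = 0.840333
Configurations with low oil pressure contribute 0.297421, so
  P(low oil pressure | warning light, overheating coolant loop) = 0.297421 / 0.840333 ≈ 0.3539
— overheating coolant loop explains away the evidence for low oil pressure.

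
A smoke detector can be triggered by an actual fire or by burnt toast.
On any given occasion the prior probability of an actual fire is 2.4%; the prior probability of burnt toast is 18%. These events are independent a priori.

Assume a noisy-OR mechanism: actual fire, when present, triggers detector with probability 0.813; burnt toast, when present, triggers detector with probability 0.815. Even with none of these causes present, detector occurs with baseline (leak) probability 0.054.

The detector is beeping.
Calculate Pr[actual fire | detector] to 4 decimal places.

Under noisy-OR, P(detector | causes) = 1 − (1−0.054)·∏(1−qᵢ) over the active causes.
Sum P(detector|·) weighted by the priors over the 4 (actual fire, burnt toast) configurations:
  P(detector) = 0.054×0.976×0.82 + 0.82499×0.976×0.18 + 0.823098×0.024×0.82 + 0.967273×0.024×0.18
        = 0.043217 + 0.144934 + 0.016199 + 0.004179 = 0.208529
Configurations with actual fire contribute 0.020378, so
  P(actual fire | detector) = 0.020378 / 0.208529 ≈ 0.0977

Pr[actual fire | detector] ≈ 0.0977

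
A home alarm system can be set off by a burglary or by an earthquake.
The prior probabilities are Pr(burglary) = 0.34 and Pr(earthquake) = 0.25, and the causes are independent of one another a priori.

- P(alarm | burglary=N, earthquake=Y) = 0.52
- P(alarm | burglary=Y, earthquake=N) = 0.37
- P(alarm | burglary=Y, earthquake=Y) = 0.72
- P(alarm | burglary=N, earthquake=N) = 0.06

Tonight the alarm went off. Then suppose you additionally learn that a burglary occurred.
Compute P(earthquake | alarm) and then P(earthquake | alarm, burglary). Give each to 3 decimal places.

P(earthquake | alarm) ≈ 0.542; P(earthquake | alarm, burglary) ≈ 0.393

By total probability over the 4 (burglary, earthquake) configurations:
  P(alarm) = 0.06·0.66·0.75 + 0.52·0.66·0.25 + 0.37·0.34·0.75 + 0.72·0.34·0.25
        = 0.029700 + 0.085800 + 0.094350 + 0.061200 = 0.271050
The terms with earthquake present sum to 0.147000, so
  P(earthquake | alarm) = 0.147000 / 0.271050 ≈ 0.542

Now also conditioning on burglary=true:
By total probability over both values of earthquake:
  P(alarm | burglary) = 0.37·0.75 + 0.72·0.25
        = 0.277500 + 0.180000 = 0.457500
Keeping only the earthquake-present terms gives 0.180000, so
  P(earthquake | alarm, burglary) = 0.180000 / 0.457500 ≈ 0.393
Conditioning on burglary lowers the posterior on earthquake: the classic explaining-away effect in a common-effect structure.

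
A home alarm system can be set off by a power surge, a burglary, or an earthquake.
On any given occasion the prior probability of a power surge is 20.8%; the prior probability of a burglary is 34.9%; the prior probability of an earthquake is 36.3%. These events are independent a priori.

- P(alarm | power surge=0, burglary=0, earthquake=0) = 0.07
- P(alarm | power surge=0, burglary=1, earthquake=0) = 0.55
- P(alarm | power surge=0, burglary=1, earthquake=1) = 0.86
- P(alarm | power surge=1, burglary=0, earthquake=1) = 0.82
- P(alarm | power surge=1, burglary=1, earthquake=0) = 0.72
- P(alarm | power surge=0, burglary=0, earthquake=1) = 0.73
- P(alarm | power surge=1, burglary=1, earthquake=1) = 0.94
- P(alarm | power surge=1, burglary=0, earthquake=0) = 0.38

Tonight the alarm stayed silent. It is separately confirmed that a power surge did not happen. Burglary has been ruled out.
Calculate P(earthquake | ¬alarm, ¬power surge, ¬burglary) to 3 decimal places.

P(earthquake | ¬alarm, ¬power surge, ¬burglary) ≈ 0.142

Sum P(¬alarm|·) weighted by the priors over both values of earthquake:
  P(¬alarm | ¬power surge, ¬burglary) = 0.93·0.637 + 0.27·0.363
        = 0.592410 + 0.098010 = 0.690420
The terms with earthquake present sum to 0.098010, so
  P(earthquake | ¬alarm, ¬power surge, ¬burglary) = 0.098010 / 0.690420 ≈ 0.142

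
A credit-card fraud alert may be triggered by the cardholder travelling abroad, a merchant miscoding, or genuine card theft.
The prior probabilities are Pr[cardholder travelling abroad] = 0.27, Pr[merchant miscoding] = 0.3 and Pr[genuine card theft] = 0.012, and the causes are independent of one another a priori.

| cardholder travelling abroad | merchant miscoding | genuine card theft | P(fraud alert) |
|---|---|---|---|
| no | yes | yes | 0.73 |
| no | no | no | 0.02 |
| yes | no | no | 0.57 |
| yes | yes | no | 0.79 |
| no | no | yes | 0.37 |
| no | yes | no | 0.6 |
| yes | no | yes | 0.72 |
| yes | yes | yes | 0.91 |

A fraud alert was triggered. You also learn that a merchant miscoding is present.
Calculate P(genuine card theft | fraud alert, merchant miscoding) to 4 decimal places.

P(genuine card theft | fraud alert, merchant miscoding) ≈ 0.0143

By total probability over the 4 (cardholder travelling abroad, genuine card theft) configurations:
  P(fraud alert | merchant miscoding) = 0.6*0.73*0.988 + 0.73*0.73*0.012 + 0.79*0.27*0.988 + 0.91*0.27*0.012
        = 0.432744 + 0.006395 + 0.210740 + 0.002948 = 0.652827
The terms with genuine card theft present sum to 0.009343, so
  P(genuine card theft | fraud alert, merchant miscoding) = 0.009343 / 0.652827 ≈ 0.0143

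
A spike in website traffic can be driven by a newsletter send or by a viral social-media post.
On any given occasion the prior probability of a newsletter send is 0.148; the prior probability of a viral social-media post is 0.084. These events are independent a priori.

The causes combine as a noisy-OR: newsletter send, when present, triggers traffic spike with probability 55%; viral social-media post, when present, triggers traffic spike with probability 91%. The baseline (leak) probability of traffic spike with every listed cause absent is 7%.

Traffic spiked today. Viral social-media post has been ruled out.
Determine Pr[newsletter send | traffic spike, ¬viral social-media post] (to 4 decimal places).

Under noisy-OR, P(traffic spike | causes) = 1 − (1−0.07)·∏(1−qᵢ) over the active causes.
P(traffic spike | ¬viral social-media post) = 0.07·0.852 + 0.5815·0.148 = 0.059640 + 0.086062 = 0.145702
Restricting to configurations with newsletter send present: 0.5815·0.148 = 0.086062.
P(newsletter send | traffic spike, ¬viral social-media post) = 0.086062 / 0.145702 ≈ 0.5907

Pr[newsletter send | traffic spike, ¬viral social-media post] ≈ 0.5907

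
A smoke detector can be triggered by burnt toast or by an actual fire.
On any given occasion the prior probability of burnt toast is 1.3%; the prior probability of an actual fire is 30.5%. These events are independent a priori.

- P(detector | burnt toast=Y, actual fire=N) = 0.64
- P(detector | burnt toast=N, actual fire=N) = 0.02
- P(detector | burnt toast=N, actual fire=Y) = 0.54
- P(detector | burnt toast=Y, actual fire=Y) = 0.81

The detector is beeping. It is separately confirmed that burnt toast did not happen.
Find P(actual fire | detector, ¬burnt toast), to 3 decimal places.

Weight on actual fire=true, given the evidence: 0.54*0.305 = 0.164700
Normalizer over all consistent configurations: 0.02*0.695 + 0.54*0.305 = 0.178600
Posterior = 0.164700 / 0.178600 ≈ 0.922

P(actual fire | detector, ¬burnt toast) ≈ 0.922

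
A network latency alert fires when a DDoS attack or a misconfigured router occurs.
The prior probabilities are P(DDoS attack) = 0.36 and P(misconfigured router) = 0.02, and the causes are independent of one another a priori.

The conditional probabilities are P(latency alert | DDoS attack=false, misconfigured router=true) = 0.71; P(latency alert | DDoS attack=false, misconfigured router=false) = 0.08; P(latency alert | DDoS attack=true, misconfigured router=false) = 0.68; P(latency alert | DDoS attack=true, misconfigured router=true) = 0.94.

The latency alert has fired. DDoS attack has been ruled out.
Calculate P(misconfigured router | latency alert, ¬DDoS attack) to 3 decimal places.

P(misconfigured router | latency alert, ¬DDoS attack) ≈ 0.153

P(latency alert | ¬DDoS attack) = 0.08·0.98 + 0.71·0.02 = 0.078400 + 0.014200 = 0.092600
The misconfigured router-present share is 0.71·0.02 = 0.014200.
So P(misconfigured router | latency alert, ¬DDoS attack) = 0.014200/0.092600 ≈ 0.153.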